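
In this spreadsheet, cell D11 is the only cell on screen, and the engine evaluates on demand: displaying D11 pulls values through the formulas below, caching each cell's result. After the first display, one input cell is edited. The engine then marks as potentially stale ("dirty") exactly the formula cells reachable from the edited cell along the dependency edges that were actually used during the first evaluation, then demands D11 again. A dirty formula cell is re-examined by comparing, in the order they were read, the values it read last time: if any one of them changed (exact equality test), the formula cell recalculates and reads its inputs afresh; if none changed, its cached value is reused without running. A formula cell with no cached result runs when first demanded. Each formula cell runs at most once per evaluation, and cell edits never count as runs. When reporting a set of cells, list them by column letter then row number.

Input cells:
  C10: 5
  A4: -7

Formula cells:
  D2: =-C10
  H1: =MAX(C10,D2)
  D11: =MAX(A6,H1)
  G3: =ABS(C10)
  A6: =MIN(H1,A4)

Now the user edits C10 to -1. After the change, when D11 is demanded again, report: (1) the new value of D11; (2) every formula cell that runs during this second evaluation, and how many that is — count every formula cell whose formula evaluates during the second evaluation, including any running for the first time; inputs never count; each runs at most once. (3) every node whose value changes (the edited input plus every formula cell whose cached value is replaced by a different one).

D11 now evaluates to 1.
Run set: A6, D2, D11, H1 (4 run).
Changed values: C10, D2, D11, H1.

Initial pass — values computed on the first demand:
  D2 = -(5) = -5
  H1 = MAX(5, -5) = 5
  A6 = MIN(5, -7) = -7
  D11 = MAX(-7, 5) = 5

Second demand — change propagation:
  D2: re-runs because C10 5->-1; new result 1.
  H1: re-runs because C10 5->-1; D2 -5->1; new result 1.
  A6: re-runs because H1 5->1; new result -7 (unchanged).
  D11: re-runs because H1 5->1; new result 1.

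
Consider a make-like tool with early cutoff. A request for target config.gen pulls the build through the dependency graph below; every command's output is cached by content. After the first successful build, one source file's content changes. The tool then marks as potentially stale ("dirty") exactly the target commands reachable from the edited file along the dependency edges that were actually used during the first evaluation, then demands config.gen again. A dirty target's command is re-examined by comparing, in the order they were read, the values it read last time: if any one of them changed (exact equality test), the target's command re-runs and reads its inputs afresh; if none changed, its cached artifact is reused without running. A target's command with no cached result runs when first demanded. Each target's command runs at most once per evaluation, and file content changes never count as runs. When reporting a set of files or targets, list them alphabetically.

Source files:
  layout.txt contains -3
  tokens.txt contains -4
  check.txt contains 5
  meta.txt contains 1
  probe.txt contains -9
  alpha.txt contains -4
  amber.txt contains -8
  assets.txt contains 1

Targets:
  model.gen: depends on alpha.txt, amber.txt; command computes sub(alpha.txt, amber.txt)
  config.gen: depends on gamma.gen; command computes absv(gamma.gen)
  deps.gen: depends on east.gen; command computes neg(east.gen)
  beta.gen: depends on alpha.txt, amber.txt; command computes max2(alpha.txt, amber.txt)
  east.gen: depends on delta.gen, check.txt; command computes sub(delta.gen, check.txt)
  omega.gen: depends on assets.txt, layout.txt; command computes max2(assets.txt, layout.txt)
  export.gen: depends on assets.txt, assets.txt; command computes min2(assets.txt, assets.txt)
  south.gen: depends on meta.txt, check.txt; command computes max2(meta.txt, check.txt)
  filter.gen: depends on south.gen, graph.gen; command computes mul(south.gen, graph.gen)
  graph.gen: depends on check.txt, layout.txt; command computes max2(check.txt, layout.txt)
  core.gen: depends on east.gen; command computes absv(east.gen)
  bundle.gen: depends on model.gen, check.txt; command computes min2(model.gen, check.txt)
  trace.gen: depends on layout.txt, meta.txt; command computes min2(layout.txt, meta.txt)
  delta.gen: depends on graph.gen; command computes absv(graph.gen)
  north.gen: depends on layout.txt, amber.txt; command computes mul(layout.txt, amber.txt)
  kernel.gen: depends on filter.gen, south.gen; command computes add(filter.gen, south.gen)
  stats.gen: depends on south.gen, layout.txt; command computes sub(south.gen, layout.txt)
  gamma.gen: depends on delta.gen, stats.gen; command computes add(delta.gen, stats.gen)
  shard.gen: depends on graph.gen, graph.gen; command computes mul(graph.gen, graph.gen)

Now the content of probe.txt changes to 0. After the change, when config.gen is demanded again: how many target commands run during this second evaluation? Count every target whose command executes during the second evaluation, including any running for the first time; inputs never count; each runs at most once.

0 target commands run: none.
Note the shortcut — nothing in the graph depends on probe.txt at all, so no recomputation happens.

First demand of the output computes:
  graph.gen = max2(5, -3) = 5
  delta.gen = absv(5) = 5
  south.gen = max2(1, 5) = 5
  stats.gen = sub(5, -3) = 8
  gamma.gen = add(5, 8) = 13
  config.gen = absv(13) = 13

After the edit, cleaning proceeds:
  no node depends on probe.txt at all; the second demand re-runs nothing.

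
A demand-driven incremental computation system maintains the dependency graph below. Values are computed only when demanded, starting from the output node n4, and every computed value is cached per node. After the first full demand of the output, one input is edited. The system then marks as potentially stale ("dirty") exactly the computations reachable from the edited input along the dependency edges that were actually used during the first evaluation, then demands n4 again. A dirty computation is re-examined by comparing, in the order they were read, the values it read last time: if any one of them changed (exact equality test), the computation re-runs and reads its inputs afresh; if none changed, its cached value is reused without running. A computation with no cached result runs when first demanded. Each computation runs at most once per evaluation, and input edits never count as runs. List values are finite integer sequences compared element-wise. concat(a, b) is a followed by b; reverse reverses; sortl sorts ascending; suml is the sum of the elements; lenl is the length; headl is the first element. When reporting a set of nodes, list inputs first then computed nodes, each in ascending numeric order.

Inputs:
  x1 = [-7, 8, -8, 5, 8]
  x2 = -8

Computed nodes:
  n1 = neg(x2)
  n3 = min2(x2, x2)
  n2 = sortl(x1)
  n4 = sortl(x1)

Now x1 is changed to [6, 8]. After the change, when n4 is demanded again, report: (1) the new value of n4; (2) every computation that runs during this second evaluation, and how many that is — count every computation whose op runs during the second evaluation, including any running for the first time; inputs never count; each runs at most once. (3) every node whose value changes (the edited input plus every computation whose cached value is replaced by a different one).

First evaluation (everything demanded from the output):
  n4 = sortl([-7, 8, -8, 5, 8]) = [-8, -7, 5, 8, 8]

Propagation after the edit:
  n4: runs — x1 [-7, 8, -8, 5, 8]->[6, 8]; result [6, 8].

New value of n4: [6, 8].
Computations that run: n4 — 1 in total.
Values that change: x1, n4.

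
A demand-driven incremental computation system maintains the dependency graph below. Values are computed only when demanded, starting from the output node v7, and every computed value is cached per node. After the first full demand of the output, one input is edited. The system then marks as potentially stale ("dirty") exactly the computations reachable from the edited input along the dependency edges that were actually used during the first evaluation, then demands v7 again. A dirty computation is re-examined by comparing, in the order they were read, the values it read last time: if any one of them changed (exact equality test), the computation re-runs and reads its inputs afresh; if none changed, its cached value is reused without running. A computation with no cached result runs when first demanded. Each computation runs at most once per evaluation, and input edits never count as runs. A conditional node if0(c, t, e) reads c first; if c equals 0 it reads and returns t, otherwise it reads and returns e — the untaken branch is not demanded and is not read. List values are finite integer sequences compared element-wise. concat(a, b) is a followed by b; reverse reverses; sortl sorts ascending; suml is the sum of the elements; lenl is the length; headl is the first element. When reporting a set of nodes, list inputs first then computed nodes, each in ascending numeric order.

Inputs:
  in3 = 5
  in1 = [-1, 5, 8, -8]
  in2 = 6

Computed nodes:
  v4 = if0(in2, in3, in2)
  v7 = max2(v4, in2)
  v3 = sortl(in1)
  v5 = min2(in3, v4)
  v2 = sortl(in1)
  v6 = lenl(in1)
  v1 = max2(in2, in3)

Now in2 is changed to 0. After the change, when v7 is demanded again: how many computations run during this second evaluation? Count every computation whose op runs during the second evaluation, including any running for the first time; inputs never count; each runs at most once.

First evaluation (everything demanded from the output):
  v4 = if0(in2=6 -> else branch in2) = 6
  v7 = max2(6, 6) = 6

Propagation after the edit:
  v4: runs — in2 6->0; in2 6->0; result 5.
  v7: runs — v4 6->5; in2 6->0; result 5.

Computations that run: v4, v7 — 2 in total.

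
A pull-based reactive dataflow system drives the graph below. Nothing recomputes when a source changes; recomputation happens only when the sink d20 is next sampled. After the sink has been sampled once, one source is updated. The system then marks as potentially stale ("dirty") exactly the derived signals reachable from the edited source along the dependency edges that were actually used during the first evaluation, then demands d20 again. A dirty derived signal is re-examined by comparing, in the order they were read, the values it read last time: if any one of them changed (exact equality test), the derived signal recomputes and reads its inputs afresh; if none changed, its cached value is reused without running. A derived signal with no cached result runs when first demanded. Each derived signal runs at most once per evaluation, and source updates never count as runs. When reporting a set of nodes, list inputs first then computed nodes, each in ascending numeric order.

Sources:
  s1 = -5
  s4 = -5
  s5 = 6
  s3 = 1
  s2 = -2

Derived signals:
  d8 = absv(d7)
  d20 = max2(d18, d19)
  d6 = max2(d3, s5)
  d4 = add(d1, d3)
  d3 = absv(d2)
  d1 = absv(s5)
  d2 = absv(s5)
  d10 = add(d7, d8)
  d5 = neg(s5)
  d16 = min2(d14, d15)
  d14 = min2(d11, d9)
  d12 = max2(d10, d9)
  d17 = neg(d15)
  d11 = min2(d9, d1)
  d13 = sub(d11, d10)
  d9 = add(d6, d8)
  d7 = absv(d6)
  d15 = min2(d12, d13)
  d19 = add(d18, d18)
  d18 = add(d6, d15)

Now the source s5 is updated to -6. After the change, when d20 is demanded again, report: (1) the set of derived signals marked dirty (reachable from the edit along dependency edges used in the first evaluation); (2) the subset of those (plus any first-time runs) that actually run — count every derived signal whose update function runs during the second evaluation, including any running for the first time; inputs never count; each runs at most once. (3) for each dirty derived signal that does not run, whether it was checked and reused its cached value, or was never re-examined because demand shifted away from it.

First evaluation (everything demanded from the output):
  d1 = absv(6) = 6
  d2 = absv(6) = 6
  d3 = absv(6) = 6
  d6 = max2(6, 6) = 6
  d7 = absv(6) = 6
  d8 = absv(6) = 6
  d9 = add(6, 6) = 12
  d10 = add(6, 6) = 12
  d11 = min2(12, 6) = 6
  d12 = max2(12, 12) = 12
  d13 = sub(6, 12) = -6
  d15 = min2(12, -6) = -6
  d18 = add(6, -6) = 0
  d19 = add(0, 0) = 0
  d20 = max2(0, 0) = 0

Propagation after the edit:
  d1: runs — s5 6->-6; result 6 (same value as before).
  d2: runs — s5 6->-6; result 6 (same value as before).
  d3: checked — values it read are unchanged (d2 unchanged); reused cached 6 without running.
  d6: runs — s5 6->-6; result 6 (same value as before).
  d7: checked — values it read are unchanged (d6 unchanged); reused cached 6 without running.
  d8: checked — values it read are unchanged (d7 unchanged); reused cached 6 without running.
  d9: checked — values it read are unchanged (d6 unchanged, d8 unchanged); reused cached 12 without running.
  d10: checked — values it read are unchanged (d7 unchanged, d8 unchanged); reused cached 12 without running.
  d11: checked — values it read are unchanged (d9 unchanged, d1 unchanged); reused cached 6 without running.
  d12: checked — values it read are unchanged (d10 unchanged, d9 unchanged); reused cached 12 without running.
  d13: checked — values it read are unchanged (d11 unchanged, d10 unchanged); reused cached -6 without running.
  d15: checked — values it read are unchanged (d12 unchanged, d13 unchanged); reused cached -6 without running.
  d18: checked — values it read are unchanged (d6 unchanged, d15 unchanged); reused cached 0 without running.
  d19: checked — values it read are unchanged (d18 unchanged, d18 unchanged); reused cached 0 without running.
  d20: checked — values it read are unchanged (d18 unchanged, d19 unchanged); reused cached 0 without running.

Key observation: the cutoff stops propagation at d3 — its inputs' values are unchanged, so it reuses its cache.

Marked dirty: d1, d2, d3, d6, d7, d8, d9, d10, d11, d12, d13, d15, d18, d19, d20.
Derived signals that run: d1, d2, d6 — 3 in total.
Checked but reused from cache: d3, d7, d8, d9, d10, d11, d12, d13, d15, d18, d19, d20.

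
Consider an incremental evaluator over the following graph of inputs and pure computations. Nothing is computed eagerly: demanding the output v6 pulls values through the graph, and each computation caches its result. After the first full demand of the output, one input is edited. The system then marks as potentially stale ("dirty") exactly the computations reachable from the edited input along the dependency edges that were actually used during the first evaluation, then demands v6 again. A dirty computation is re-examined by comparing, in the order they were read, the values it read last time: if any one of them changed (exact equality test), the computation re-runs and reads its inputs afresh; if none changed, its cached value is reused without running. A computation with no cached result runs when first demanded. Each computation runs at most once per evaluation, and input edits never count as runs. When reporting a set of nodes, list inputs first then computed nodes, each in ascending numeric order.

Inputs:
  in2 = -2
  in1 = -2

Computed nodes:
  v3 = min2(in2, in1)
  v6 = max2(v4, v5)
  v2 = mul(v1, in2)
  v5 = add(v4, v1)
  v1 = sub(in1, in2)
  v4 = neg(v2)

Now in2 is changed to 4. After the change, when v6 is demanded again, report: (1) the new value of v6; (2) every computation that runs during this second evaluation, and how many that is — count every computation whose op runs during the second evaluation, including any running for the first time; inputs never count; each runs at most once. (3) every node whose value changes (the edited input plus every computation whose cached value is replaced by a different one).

Initial pass — values computed on the first demand:
  v1 = sub(-2, -2) = 0
  v2 = mul(0, -2) = 0
  v4 = neg(0) = 0
  v5 = add(0, 0) = 0
  v6 = max2(0, 0) = 0

Second demand — change propagation:
  v1: re-runs because in2 -2->4; new result -6.
  v2: re-runs because v1 0->-6; in2 -2->4; new result -24.
  v4: re-runs because v2 0->-24; new result 24.
  v5: re-runs because v4 0->24; v1 0->-6; new result 18.
  v6: re-runs because v4 0->24; v5 0->18; new result 24.

v6 now evaluates to 24.
Run set: v1, v2, v4, v5, v6 (5 run).
Changed values: in2, v1, v2, v4, v5, v6.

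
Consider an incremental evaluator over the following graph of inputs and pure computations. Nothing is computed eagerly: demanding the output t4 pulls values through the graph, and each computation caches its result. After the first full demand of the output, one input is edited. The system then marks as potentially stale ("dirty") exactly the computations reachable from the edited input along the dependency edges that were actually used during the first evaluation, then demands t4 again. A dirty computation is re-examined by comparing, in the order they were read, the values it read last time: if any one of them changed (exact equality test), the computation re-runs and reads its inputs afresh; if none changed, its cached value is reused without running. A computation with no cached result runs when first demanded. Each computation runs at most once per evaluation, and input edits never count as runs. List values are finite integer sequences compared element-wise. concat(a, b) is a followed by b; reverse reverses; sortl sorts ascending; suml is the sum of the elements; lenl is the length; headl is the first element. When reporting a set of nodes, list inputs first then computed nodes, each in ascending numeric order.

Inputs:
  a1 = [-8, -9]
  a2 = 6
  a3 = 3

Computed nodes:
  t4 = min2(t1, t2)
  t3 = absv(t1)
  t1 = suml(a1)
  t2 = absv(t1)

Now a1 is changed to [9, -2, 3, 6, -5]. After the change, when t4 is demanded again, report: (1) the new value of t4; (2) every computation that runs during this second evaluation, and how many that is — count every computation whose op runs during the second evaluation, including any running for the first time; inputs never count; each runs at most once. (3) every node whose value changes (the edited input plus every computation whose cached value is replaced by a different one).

Initial pass — values computed on the first demand:
  t1 = suml([-8, -9]) = -17
  t2 = absv(-17) = 17
  t4 = min2(-17, 17) = -17

Second demand — change propagation:
  t1: re-runs because a1 [-8, -9]->[9, -2, 3, 6, -5]; new result 11.
  t2: re-runs because t1 -17->11; new result 11.
  t4: re-runs because t1 -17->11; t2 17->11; new result 11.

t4 now evaluates to 11.
Run set: t1, t2, t4 (3 run).
Changed values: a1, t1, t2, t4.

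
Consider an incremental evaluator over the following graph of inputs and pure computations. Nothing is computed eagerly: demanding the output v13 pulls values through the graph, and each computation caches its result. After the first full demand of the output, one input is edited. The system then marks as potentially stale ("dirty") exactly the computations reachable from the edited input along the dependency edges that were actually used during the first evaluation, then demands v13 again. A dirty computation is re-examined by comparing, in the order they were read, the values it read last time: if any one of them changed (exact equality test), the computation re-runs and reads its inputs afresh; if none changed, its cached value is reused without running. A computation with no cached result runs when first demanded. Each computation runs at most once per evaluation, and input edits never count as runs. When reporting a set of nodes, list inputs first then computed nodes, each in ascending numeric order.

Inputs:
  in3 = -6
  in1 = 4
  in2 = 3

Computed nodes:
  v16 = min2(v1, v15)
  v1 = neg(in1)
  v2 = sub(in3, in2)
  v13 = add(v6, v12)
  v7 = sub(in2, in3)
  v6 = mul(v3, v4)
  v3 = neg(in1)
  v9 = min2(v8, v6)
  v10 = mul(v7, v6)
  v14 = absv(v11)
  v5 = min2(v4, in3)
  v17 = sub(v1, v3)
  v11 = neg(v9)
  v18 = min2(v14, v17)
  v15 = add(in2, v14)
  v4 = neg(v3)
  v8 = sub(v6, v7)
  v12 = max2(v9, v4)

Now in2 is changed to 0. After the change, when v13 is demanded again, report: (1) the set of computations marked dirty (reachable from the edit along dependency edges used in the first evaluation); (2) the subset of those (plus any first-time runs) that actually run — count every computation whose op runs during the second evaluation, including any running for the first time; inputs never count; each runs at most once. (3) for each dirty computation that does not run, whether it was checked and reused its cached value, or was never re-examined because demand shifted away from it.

Initial pass — values computed on the first demand:
  v3 = neg(4) = -4
  v4 = neg(-4) = 4
  v6 = mul(-4, 4) = -16
  v7 = sub(3, -6) = 9
  v8 = sub(-16, 9) = -25
  v9 = min2(-25, -16) = -25
  v12 = max2(-25, 4) = 4
  v13 = add(-16, 4) = -12

Second demand — change propagation:
  v7: re-runs because in2 3->0; new result 6.
  v8: re-runs because v7 9->6; new result -22.
  v9: re-runs because v8 -25->-22; new result -22.
  v12: re-runs because v9 -25->-22; new result 4 (unchanged).
  v13: re-examined; everything it read last time is the same (v6 unchanged, v12 unchanged) — cache -12 kept, no run.

The important point: v12 recomputes to an identical value, and the output ends up unchanged.

Dirty set: v7, v8, v9, v12, v13.
Run set: v7, v8, v9, v12 (4 run).
Re-examined without running (cache reused): v13.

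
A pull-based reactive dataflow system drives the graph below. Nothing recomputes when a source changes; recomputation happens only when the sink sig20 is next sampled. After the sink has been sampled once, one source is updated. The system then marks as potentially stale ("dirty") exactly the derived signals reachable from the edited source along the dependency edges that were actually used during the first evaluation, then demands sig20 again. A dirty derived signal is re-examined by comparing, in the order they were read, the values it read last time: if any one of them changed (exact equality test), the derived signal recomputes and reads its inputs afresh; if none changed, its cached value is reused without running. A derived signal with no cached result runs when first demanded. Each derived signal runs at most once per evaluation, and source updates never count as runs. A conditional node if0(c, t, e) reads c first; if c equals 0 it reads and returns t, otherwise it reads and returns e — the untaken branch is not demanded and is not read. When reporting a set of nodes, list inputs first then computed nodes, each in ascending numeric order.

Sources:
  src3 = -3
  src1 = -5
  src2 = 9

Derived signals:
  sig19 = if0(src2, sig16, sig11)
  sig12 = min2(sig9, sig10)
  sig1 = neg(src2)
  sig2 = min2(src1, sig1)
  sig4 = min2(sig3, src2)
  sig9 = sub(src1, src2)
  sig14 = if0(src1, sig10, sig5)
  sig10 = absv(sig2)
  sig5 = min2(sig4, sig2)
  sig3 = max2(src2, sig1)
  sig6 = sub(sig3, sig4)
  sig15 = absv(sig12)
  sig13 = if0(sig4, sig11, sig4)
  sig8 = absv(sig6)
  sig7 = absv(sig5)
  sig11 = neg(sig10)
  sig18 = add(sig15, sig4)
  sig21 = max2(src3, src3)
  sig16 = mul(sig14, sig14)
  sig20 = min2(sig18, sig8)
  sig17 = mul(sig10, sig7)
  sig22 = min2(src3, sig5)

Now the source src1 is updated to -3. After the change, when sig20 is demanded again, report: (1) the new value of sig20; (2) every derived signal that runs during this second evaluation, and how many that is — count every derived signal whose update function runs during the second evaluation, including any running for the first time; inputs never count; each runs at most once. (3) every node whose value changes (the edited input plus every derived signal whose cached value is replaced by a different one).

New value of sig20: 0.
Derived signals that run: sig2, sig9, sig12, sig15, sig18, sig20 — 6 in total.
Values that change: src1, sig9, sig12, sig15, sig18.
Key observation: the cutoff stops propagation at sig10 — its inputs' values are unchanged, so it reuses its cache.

First evaluation (everything demanded from the output):
  sig1 = neg(9) = -9
  sig2 = min2(-5, -9) = -9
  sig3 = max2(9, -9) = 9
  sig4 = min2(9, 9) = 9
  sig6 = sub(9, 9) = 0
  sig8 = absv(0) = 0
  sig9 = sub(-5, 9) = -14
  sig10 = absv(-9) = 9
  sig12 = min2(-14, 9) = -14
  sig15 = absv(-14) = 14
  sig18 = add(14, 9) = 23
  sig20 = min2(23, 0) = 0

Propagation after the edit:
  sig2: runs — src1 -5->-3; result -9 (same value as before).
  sig9: runs — src1 -5->-3; result -12.
  sig10: checked — values it read are unchanged (sig2 unchanged); reused cached 9 without running.
  sig12: runs — sig9 -14->-12; result -12.
  sig15: runs — sig12 -14->-12; result 12.
  sig18: runs — sig15 14->12; result 21.
  sig20: runs — sig18 23->21; result 0 (same value as before).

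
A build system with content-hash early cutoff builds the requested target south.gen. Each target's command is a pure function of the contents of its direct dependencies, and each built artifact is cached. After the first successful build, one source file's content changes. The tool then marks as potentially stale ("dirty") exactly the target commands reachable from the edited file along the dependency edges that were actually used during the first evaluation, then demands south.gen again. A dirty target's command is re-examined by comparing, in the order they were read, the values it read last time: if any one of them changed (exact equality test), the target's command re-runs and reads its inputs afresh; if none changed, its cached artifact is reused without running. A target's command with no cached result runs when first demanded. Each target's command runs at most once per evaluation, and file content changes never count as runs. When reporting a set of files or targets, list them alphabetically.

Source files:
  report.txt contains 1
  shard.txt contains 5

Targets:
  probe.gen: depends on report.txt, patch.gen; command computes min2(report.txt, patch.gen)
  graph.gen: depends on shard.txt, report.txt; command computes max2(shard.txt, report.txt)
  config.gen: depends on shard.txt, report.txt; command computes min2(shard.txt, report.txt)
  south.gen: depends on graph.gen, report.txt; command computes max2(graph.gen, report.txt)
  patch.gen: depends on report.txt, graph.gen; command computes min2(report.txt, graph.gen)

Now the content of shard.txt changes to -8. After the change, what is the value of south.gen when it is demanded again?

First evaluation (everything demanded from the output):
  graph.gen = max2(5, 1) = 5
  south.gen = max2(5, 1) = 5

Propagation after the edit:
  graph.gen: runs — shard.txt 5->-8; result 1.
  south.gen: runs — graph.gen 5->1; result 1.

New value of south.gen: 1.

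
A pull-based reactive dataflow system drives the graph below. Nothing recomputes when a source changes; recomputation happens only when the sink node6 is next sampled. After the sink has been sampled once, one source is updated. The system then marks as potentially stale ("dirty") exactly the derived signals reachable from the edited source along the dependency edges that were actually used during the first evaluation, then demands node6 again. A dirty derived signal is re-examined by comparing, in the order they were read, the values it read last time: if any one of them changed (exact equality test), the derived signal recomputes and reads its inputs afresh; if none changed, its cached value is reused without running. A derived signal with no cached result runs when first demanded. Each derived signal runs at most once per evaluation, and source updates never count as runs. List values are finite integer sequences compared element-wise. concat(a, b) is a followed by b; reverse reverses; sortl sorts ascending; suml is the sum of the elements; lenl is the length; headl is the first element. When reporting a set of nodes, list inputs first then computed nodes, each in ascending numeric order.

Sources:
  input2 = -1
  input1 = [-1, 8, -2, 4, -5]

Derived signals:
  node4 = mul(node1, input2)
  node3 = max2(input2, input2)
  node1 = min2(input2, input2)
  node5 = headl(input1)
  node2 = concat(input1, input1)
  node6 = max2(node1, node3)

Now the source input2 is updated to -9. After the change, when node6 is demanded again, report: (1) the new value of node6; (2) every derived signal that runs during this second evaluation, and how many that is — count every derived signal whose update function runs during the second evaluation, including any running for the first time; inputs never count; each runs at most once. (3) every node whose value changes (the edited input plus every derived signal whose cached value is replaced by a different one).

First evaluation (everything demanded from the output):
  node1 = min2(-1, -1) = -1
  node3 = max2(-1, -1) = -1
  node6 = max2(-1, -1) = -1

Propagation after the edit:
  node1: runs — input2 -1->-9; input2 -1->-9; result -9.
  node3: runs — input2 -1->-9; input2 -1->-9; result -9.
  node6: runs — node1 -1->-9; node3 -1->-9; result -9.

New value of node6: -9.
Derived signals that run: node1, node3, node6 — 3 in total.
Values that change: input2, node1, node3, node6.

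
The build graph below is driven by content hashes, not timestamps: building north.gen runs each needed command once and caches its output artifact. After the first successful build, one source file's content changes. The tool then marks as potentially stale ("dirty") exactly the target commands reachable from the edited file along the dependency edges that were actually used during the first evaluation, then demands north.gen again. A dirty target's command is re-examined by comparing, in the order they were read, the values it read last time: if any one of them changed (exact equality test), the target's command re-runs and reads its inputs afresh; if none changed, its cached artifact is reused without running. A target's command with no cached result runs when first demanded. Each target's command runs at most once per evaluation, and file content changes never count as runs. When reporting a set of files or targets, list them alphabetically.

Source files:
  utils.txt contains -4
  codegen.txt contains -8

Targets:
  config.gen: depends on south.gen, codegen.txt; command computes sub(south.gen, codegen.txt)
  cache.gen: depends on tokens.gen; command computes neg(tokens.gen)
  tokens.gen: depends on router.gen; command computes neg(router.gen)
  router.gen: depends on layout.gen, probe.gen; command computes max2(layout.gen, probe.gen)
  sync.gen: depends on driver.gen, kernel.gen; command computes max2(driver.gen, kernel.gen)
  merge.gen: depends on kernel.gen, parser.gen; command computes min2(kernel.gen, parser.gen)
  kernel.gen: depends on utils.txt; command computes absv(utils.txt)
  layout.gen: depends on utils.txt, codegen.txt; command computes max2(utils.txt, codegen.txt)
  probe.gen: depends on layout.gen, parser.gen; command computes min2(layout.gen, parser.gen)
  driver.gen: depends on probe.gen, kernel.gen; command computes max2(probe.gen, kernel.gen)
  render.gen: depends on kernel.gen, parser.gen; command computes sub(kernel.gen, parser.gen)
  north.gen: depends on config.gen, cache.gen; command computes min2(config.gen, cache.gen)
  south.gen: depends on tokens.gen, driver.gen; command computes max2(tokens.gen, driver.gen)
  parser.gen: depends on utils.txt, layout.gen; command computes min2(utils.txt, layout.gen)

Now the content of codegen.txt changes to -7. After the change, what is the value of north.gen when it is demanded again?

Initial pass — values computed on the first demand:
  kernel.gen = absv(-4) = 4
  layout.gen = max2(-4, -8) = -4
  parser.gen = min2(-4, -4) = -4
  probe.gen = min2(-4, -4) = -4
  driver.gen = max2(-4, 4) = 4
  router.gen = max2(-4, -4) = -4
  tokens.gen = neg(-4) = 4
  cache.gen = neg(4) = -4
  south.gen = max2(4, 4) = 4
  config.gen = sub(4, -8) = 12
  north.gen = min2(12, -4) = -4

Second demand — change propagation:
  layout.gen: re-runs because codegen.txt -8->-7; new result -4 (unchanged).
  parser.gen: re-examined; everything it read last time is the same (utils.txt unchanged, layout.gen unchanged) — cache -4 kept, no run.
  probe.gen: re-examined; everything it read last time is the same (layout.gen unchanged, parser.gen unchanged) — cache -4 kept, no run.
  driver.gen: re-examined; everything it read last time is the same (probe.gen unchanged, kernel.gen unchanged) — cache 4 kept, no run.
  router.gen: re-examined; everything it read last time is the same (layout.gen unchanged, probe.gen unchanged) — cache -4 kept, no run.
  tokens.gen: re-examined; everything it read last time is the same (router.gen unchanged) — cache 4 kept, no run.
  cache.gen: re-examined; everything it read last time is the same (tokens.gen unchanged) — cache -4 kept, no run.
  south.gen: re-examined; everything it read last time is the same (tokens.gen unchanged, driver.gen unchanged) — cache 4 kept, no run.
  config.gen: re-runs because codegen.txt -8->-7; new result 11.
  north.gen: re-runs because config.gen 12->11; new result -4 (unchanged).

The important point: at parser.gen every value read last time is unchanged, so the dirty flag clears without a run.

north.gen now evaluates to -4.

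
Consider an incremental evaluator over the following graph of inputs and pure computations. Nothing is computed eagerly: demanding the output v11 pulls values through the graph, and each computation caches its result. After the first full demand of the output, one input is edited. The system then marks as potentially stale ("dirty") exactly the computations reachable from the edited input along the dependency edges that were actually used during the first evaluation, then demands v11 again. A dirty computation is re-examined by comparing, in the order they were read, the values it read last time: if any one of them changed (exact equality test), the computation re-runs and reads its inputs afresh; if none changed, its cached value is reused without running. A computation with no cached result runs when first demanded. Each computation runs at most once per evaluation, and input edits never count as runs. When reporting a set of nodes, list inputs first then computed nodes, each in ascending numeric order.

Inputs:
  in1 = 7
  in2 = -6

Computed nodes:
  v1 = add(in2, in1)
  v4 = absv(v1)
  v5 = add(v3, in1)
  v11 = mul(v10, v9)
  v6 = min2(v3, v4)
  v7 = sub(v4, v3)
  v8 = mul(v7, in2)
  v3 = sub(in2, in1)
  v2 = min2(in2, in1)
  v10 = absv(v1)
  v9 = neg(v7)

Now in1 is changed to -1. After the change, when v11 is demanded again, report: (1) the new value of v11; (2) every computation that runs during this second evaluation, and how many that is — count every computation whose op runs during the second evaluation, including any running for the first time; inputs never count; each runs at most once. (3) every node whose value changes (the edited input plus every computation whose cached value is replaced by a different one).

Initial pass — values computed on the first demand:
  v1 = add(-6, 7) = 1
  v3 = sub(-6, 7) = -13
  v4 = absv(1) = 1
  v7 = sub(1, -13) = 14
  v9 = neg(14) = -14
  v10 = absv(1) = 1
  v11 = mul(1, -14) = -14

Second demand — change propagation:
  v1: re-runs because in1 7->-1; new result -7.
  v3: re-runs because in1 7->-1; new result -5.
  v4: re-runs because v1 1->-7; new result 7.
  v7: re-runs because v4 1->7; v3 -13->-5; new result 12.
  v9: re-runs because v7 14->12; new result -12.
  v10: re-runs because v1 1->-7; new result 7.
  v11: re-runs because v10 1->7; v9 -14->-12; new result -84.

v11 now evaluates to -84.
Run set: v1, v3, v4, v7, v9, v10, v11 (7 run).
Changed values: in1, v1, v3, v4, v7, v9, v10, v11.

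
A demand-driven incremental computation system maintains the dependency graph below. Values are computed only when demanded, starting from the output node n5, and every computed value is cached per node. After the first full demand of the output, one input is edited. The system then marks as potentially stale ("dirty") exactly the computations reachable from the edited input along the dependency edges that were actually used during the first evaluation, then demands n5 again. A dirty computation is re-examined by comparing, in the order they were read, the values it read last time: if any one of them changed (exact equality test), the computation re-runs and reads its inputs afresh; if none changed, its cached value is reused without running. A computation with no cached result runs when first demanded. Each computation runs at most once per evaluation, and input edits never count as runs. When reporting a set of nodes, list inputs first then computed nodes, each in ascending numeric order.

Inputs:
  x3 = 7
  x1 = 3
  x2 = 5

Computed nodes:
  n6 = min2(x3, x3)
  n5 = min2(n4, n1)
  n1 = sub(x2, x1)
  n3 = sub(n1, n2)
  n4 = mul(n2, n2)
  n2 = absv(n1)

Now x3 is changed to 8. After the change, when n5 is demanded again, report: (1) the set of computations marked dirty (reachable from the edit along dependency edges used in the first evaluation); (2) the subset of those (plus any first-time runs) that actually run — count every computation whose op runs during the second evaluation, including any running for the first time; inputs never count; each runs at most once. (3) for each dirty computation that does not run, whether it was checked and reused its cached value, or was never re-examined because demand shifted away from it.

Marked dirty: none.
Computations that run: none — 0 in total.
Every dirty computation ran.
Key observation: x3 is never demanded by the output, so the edit triggers no recomputation at all.

First evaluation (everything demanded from the output):
  n1 = sub(5, 3) = 2
  n2 = absv(2) = 2
  n4 = mul(2, 2) = 4
  n5 = min2(4, 2) = 2

Propagation after the edit:
  x3 feeds no computation that the output demands — nothing is marked dirty and nothing runs.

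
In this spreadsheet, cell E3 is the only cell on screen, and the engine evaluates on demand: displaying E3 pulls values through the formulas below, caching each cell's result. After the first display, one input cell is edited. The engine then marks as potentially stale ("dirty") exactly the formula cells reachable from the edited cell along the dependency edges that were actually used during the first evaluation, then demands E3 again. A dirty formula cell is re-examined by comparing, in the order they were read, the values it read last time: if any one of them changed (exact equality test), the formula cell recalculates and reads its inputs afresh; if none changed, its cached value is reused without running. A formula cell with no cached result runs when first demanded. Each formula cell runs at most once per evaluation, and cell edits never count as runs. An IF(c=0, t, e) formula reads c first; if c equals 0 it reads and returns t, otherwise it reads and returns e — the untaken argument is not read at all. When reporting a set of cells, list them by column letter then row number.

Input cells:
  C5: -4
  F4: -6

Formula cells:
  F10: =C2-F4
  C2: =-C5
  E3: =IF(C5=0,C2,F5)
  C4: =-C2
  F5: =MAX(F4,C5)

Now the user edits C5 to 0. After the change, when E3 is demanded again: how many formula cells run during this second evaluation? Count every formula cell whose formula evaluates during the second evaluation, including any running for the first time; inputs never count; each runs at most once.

Run set: C2, E3 (2 run).
The important point: the flipped condition redirects demand; F5 is left stale, never re-checked.

Initial pass — values computed on the first demand:
  F5 = MAX(-6, -4) = -4
  E3 = IF(C5=0: C5=-4 -> else branch F5) = -4

Second demand — change propagation:
  C2: newly demanded (no cache) — executes and yields 0.
  F5: dirty yet unreached — the second evaluation never asks for it.
  E3: re-runs because C5 -4->0; new result 0.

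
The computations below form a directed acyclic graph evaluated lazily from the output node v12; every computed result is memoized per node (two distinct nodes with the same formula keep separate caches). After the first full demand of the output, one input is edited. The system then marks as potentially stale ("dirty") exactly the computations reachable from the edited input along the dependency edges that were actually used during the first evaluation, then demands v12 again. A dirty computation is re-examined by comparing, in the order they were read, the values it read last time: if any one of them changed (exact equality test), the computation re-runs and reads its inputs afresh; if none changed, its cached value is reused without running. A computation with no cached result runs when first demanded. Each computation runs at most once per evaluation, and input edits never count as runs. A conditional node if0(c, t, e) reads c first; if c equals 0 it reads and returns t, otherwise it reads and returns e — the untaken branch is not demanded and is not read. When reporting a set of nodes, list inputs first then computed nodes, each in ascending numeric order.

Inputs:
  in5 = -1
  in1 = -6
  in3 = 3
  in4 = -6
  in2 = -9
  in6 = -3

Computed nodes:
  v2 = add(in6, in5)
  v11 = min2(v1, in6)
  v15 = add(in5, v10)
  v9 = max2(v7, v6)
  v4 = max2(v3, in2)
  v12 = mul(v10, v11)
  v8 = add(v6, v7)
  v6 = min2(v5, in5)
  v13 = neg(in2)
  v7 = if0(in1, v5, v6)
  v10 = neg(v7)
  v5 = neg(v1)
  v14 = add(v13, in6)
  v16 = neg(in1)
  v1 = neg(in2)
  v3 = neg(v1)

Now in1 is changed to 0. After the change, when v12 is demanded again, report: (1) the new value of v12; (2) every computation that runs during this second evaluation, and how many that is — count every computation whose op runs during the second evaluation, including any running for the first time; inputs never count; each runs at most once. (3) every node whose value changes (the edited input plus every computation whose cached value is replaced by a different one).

First demand of the output computes:
  v1 = neg(-9) = 9
  v5 = neg(9) = -9
  v6 = min2(-9, -1) = -9
  v7 = if0(in1=-6 -> else branch v6) = -9
  v10 = neg(-9) = 9
  v11 = min2(9, -3) = -3
  v12 = mul(9, -3) = -27

After the edit, cleaning proceeds:
  v7: a read changed (in1 -6->0) — executes, giving -9 — identical to its old value.
  v10: dirty, but its reads are unchanged (v7 unchanged); cached 9 stands.
  v12: dirty, but its reads are unchanged (v10 unchanged, v11 unchanged); cached -27 stands.

Note the absorption at v7: it re-runs yet its value is the same, leaving the output's value untouched.

Demanding v12 again yields -27.
1 computations run: v7.
The nodes whose values change: in1.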